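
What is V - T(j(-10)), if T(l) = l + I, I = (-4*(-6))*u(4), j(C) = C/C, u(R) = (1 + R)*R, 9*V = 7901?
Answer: 3572/9 ≈ 396.89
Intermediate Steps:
V = 7901/9 (V = (⅑)*7901 = 7901/9 ≈ 877.89)
u(R) = R*(1 + R)
j(C) = 1
I = 480 (I = (-4*(-6))*(4*(1 + 4)) = 24*(4*5) = 24*20 = 480)
T(l) = 480 + l (T(l) = l + 480 = 480 + l)
V - T(j(-10)) = 7901/9 - (480 + 1) = 7901/9 - 1*481 = 7901/9 - 481 = 3572/9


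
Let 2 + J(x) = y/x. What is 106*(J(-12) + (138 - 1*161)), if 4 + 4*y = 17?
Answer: -64289/24 ≈ -2678.7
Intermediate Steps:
y = 13/4 (y = -1 + (1/4)*17 = -1 + 17/4 = 13/4 ≈ 3.2500)
J(x) = -2 + 13/(4*x)
106*(J(-12) + (138 - 1*161)) = 106*((-2 + (13/4)/(-12)) + (138 - 1*161)) = 106*((-2 + (13/4)*(-1/12)) + (138 - 161)) = 106*((-2 - 13/48) - 23) = 106*(-109/48 - 23) = 106*(-1213/48) = -64289/24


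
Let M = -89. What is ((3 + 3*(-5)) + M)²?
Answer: 10201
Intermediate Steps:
((3 + 3*(-5)) + M)² = ((3 + 3*(-5)) - 89)² = ((3 - 15) - 89)² = (-12 - 89)² = (-101)² = 10201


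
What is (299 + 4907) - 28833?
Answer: -23627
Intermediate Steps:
(299 + 4907) - 28833 = 5206 - 28833 = -23627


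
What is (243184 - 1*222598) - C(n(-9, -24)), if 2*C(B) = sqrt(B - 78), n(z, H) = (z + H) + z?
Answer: 20586 - I*sqrt(30) ≈ 20586.0 - 5.4772*I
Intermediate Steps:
n(z, H) = H + 2*z (n(z, H) = (H + z) + z = H + 2*z)
C(B) = sqrt(-78 + B)/2 (C(B) = sqrt(B - 78)/2 = sqrt(-78 + B)/2)
(243184 - 1*222598) - C(n(-9, -24)) = (243184 - 1*222598) - sqrt(-78 + (-24 + 2*(-9)))/2 = (243184 - 222598) - sqrt(-78 + (-24 - 18))/2 = 20586 - sqrt(-78 - 42)/2 = 20586 - sqrt(-120)/2 = 20586 - 2*I*sqrt(30)/2 = 20586 - I*sqrt(30)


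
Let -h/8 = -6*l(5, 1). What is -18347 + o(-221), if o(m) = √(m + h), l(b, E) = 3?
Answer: -18347 + I*√77 ≈ -18347.0 + 8.775*I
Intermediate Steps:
h = 144 (h = -(-48)*3 = -8*(-18) = 144)
o(m) = √(144 + m) (o(m) = √(m + 144) = √(144 + m))
-18347 + o(-221) = -18347 + √(144 - 221) = -18347 + √(-77) = -18347 + I*√77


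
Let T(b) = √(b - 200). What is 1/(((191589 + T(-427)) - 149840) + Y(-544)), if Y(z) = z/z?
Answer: 41750/1743063127 - I*√627/1743063127 ≈ 2.3952e-5 - 1.4365e-8*I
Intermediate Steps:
Y(z) = 1
T(b) = √(-200 + b)
1/(((191589 + T(-427)) - 149840) + Y(-544)) = 1/(((191589 + √(-200 - 427)) - 149840) + 1) = 1/(((191589 + √(-627)) - 149840) + 1) = 1/(((191589 + I*√627) - 149840) + 1) = 1/((41749 + I*√627) + 1) = 1/(41750 + I*√627)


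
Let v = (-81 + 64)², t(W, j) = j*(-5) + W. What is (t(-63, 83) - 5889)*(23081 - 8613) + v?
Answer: -92117467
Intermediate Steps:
t(W, j) = W - 5*j (t(W, j) = -5*j + W = W - 5*j)
v = 289 (v = (-17)² = 289)
(t(-63, 83) - 5889)*(23081 - 8613) + v = ((-63 - 5*83) - 5889)*(23081 - 8613) + 289 = ((-63 - 415) - 5889)*14468 + 289 = (-478 - 5889)*14468 + 289 = -6367*14468 + 289 = -92117756 + 289 = -92117467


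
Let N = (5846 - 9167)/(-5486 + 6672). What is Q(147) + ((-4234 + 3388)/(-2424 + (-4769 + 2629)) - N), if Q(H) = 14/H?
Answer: 6253468/2029839 ≈ 3.0808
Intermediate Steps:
N = -3321/1186 ≈ -2.8002
Q(147) + ((-4234 + 3388)/(-2424 + (-4769 + 2629)) - N) = 14/147 + ((-4234 + 3388)/(-2424 + (-4769 + 2629)) - 1*(-3321/1186)) = 14*(1/147) + (-846/(-2424 - 2140) + 3321/1186) = 2/21 + (-846/(-4564) + 3321/1186) = 2/21 + (-846*(-1/4564) + 3321/1186) = 2/21 + (423/2282 + 3321/1186) = 2/21 + 2020050/676613 = 6253468/2029839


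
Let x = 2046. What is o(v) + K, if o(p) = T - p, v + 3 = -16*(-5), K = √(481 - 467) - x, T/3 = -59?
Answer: -2300 + √14 ≈ -2296.3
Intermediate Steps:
T = -177 (T = 3*(-59) = -177)
K = -2046 + √14 (K = √(481 - 467) - 1*2046 = √14 - 2046 = -2046 + √14 ≈ -2042.3)
v = 77 (v = -3 - 16*(-5) = -3 + 80 = 77)
o(p) = -177 - p
o(v) + K = (-177 - 1*77) + (-2046 + √14) = (-177 - 77) + (-2046 + √14) = -254 + (-2046 + √14) = -2300 + √14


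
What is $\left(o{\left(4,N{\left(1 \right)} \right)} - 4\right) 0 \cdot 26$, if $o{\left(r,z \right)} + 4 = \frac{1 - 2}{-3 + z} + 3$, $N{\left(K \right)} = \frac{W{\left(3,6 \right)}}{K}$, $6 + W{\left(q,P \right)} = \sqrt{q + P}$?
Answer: $0$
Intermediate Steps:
$W{\left(q,P \right)} = -6 + \sqrt{P + q}$ ($W{\left(q,P \right)} = -6 + \sqrt{q + P} = -6 + \sqrt{P + q}$)
$N{\left(K \right)} = - \frac{3}{K}$ ($N{\left(K \right)} = \frac{-6 + \sqrt{6 + 3}}{K} = \frac{-6 + \sqrt{9}}{K} = \frac{-6 + 3}{K} = - \frac{3}{K}$)
$o{\left(r,z \right)} = -1 - \frac{1}{-3 + z}$ ($o{\left(r,z \right)} = -4 + \left(\frac{1 - 2}{-3 + z} + 3\right) = -4 + \left(- \frac{1}{-3 + z} + 3\right) = -4 + \left(3 - \frac{1}{-3 + z}\right) = -1 - \frac{1}{-3 + z}$)
$\left(o{\left(4,N{\left(1 \right)} \right)} - 4\right) 0 \cdot 26 = \left(\frac{2 - - \frac{3}{1}}{-3 - \frac{3}{1}} - 4\right) 0 \cdot 26 = \left(\frac{2 - \left(-3\right) 1}{-3 - 3} - 4\right) 0 = \left(\frac{2 - -3}{-3 - 3} - 4\right) 0 = \left(\frac{2 + 3}{-6} - 4\right) 0 = \left(\left(- \frac{1}{6}\right) 5 - 4\right) 0 = \left(- \frac{5}{6} - 4\right) 0 = \left(- \frac{29}{6}\right) 0 = 0$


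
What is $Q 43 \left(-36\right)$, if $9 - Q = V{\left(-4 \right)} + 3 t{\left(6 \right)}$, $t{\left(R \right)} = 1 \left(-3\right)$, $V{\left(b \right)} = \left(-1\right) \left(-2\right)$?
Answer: $-24768$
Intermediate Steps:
$V{\left(b \right)} = 2$
$t{\left(R \right)} = -3$
$Q = 16$ ($Q = 9 - \left(2 + 3 \left(-3\right)\right) = 9 - \left(2 - 9\right) = 9 - -7 = 9 + 7 = 16$)
$Q 43 \left(-36\right) = 16 \cdot 43 \left(-36\right) = 688 \left(-36\right) = -24768$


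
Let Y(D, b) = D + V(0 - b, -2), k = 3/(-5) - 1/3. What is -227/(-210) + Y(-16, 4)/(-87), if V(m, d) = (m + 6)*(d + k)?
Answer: 24341/18270 ≈ 1.3323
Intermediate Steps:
k = -14/15 (k = 3*(-1/5) - 1*1/3 = -3/5 - 1/3 = -14/15 ≈ -0.93333)
V(m, d) = (6 + m)*(-14/15 + d) (V(m, d) = (m + 6)*(d - 14/15) = (6 + m)*(-14/15 + d))
Y(D, b) = -88/5 + D + 44*b/15 (Y(D, b) = D + (-28/5 + 6*(-2) - 14*(0 - b)/15 - 2*(0 - b)) = D + (-28/5 - 12 - (-14)*b/15 - (-2)*b) = D + (-28/5 - 12 + 14*b/15 + 2*b) = D + (-88/5 + 44*b/15) = -88/5 + D + 44*b/15)
-227/(-210) + Y(-16, 4)/(-87) = -227/(-210) + (-88/5 - 16 + (44/15)*4)/(-87) = -227*(-1/210) + (-88/5 - 16 + 176/15)*(-1/87) = 227/210 - 328/15*(-1/87) = 227/210 + 328/1305 = 24341/18270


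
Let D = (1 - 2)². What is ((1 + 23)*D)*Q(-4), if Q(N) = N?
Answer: -96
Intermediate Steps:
D = 1 (D = (-1)² = 1)
((1 + 23)*D)*Q(-4) = ((1 + 23)*1)*(-4) = (24*1)*(-4) = 24*(-4) = -96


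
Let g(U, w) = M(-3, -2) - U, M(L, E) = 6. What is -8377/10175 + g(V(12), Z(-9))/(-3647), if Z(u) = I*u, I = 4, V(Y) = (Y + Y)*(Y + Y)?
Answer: -24751169/37108225 ≈ -0.66700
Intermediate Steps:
V(Y) = 4*Y² (V(Y) = (2*Y)*(2*Y) = 4*Y²)
Z(u) = 4*u
g(U, w) = 6 - U
-8377/10175 + g(V(12), Z(-9))/(-3647) = -8377/10175 + (6 - 4*12²)/(-3647) = -8377*1/10175 + (6 - 4*144)*(-1/3647) = -8377/10175 + (6 - 1*576)*(-1/3647) = -8377/10175 + (6 - 576)*(-1/3647) = -8377/10175 - 570*(-1/3647) = -8377/10175 + 570/3647 = -24751169/37108225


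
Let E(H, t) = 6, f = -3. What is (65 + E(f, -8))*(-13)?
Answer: -923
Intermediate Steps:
(65 + E(f, -8))*(-13) = (65 + 6)*(-13) = 71*(-13) = -923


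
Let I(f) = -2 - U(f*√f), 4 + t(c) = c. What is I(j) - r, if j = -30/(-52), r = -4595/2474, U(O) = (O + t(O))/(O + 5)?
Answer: 146488631/215745170 - 1092*√390/87205 ≈ 0.43169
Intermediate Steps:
t(c) = -4 + c
U(O) = (-4 + 2*O)/(5 + O) (U(O) = (O + (-4 + O))/(O + 5) = (-4 + 2*O)/(5 + O))
r = -4595/2474 (r = -4595*1/2474 = -4595/2474 ≈ -1.8573)
j = 15/26 (j = -30*(-1/52) = 15/26 ≈ 0.57692)
I(f) = -2 - 2*(-2 + f^(3/2))/(5 + f^(3/2)) (I(f) = -2 - 2*(-2 + f*√f)/(5 + f*√f) = -2 - 2*(-2 + f^(3/2))/(5 + f^(3/2)))
I(j) - r = 2*(-3 - 15*√390/338)/(5 + (15/26)^(3/2)) - 1*(-4595/2474) = 2*(-3 - 15*√390/338)/(5 + 15*√390/676) + 4595/2474 = 4595/2474 + 2*(-3 - 15*√390/338)/(5 + 15*√390/676)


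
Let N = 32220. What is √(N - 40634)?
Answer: I*√8414 ≈ 91.728*I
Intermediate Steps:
√(N - 40634) = √(32220 - 40634) = √(-8414) = I*√8414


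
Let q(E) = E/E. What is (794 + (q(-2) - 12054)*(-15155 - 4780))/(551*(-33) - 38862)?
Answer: -240277349/57045 ≈ -4212.1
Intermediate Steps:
q(E) = 1
(794 + (q(-2) - 12054)*(-15155 - 4780))/(551*(-33) - 38862) = (794 + (1 - 12054)*(-15155 - 4780))/(551*(-33) - 38862) = (794 - 12053*(-19935))/(-18183 - 38862) = (794 + 240276555)/(-57045) = 240277349*(-1/57045) = -240277349/57045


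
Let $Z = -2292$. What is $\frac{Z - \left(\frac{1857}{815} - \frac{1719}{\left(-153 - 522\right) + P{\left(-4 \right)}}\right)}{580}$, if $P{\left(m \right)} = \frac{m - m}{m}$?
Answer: $- \frac{7019672}{1772625} \approx -3.96$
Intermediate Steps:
$P{\left(m \right)} = 0$ ($P{\left(m \right)} = \frac{0}{m} = 0$)
$\frac{Z - \left(\frac{1857}{815} - \frac{1719}{\left(-153 - 522\right) + P{\left(-4 \right)}}\right)}{580} = \frac{-2292 - \left(\frac{1857}{815} - \frac{1719}{\left(-153 - 522\right) + 0}\right)}{580} = \left(-2292 - \left(1857 \cdot \frac{1}{815} - \frac{1719}{-675 + 0}\right)\right) \frac{1}{580} = \left(-2292 - \left(\frac{1857}{815} - \frac{1719}{-675}\right)\right) \frac{1}{580} = \left(-2292 - \left(\frac{1857}{815} - - \frac{191}{75}\right)\right) \frac{1}{580} = \left(-2292 - \left(\frac{1857}{815} + \frac{191}{75}\right)\right) \frac{1}{580} = \left(-2292 - \frac{58988}{12225}\right) \frac{1}{580} = \left(- \frac{28078688}{12225}\right) \frac{1}{580} = - \frac{7019672}{1772625}$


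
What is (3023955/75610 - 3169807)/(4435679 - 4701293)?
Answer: 47933216663/4016614908 ≈ 11.934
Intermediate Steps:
(3023955/75610 - 3169807)/(4435679 - 4701293) = (3023955*(1/75610) - 3169807)/(-265614) = (604791/15122 - 3169807)*(-1/265614) = -47933216663/15122*(-1/265614) = 47933216663/4016614908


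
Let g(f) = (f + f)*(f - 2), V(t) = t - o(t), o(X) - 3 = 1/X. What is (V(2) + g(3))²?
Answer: 81/4 ≈ 20.250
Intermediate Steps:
o(X) = 3 + 1/X
V(t) = -3 + t - 1/t (V(t) = t - (3 + 1/t) = t + (-3 - 1/t) = -3 + t - 1/t)
g(f) = 2*f*(-2 + f) (g(f) = (2*f)*(-2 + f) = 2*f*(-2 + f))
(V(2) + g(3))² = ((-3 + 2 - 1/2) + 2*3*(-2 + 3))² = ((-3 + 2 - 1*½) + 2*3*1)² = ((-3 + 2 - ½) + 6)² = (-3/2 + 6)² = (9/2)² = 81/4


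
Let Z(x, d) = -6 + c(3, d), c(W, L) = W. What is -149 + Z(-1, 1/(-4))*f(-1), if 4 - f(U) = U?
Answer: -164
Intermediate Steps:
f(U) = 4 - U
Z(x, d) = -3 (Z(x, d) = -6 + 3 = -3)
-149 + Z(-1, 1/(-4))*f(-1) = -149 - 3*(4 - 1*(-1)) = -149 - 3*(4 + 1) = -149 - 3*5 = -149 - 15 = -164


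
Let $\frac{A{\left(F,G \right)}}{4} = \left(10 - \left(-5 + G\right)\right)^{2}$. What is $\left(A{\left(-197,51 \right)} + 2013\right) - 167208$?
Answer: $-160011$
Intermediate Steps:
$A{\left(F,G \right)} = 4 \left(15 - G\right)^{2}$ ($A{\left(F,G \right)} = 4 \left(10 - \left(-5 + G\right)\right)^{2} = 4 \left(15 - G\right)^{2}$)
$\left(A{\left(-197,51 \right)} + 2013\right) - 167208 = \left(4 \left(-15 + 51\right)^{2} + 2013\right) - 167208 = \left(4 \cdot 36^{2} + 2013\right) - 167208 = \left(4 \cdot 1296 + 2013\right) - 167208 = \left(5184 + 2013\right) - 167208 = 7197 - 167208 = -160011$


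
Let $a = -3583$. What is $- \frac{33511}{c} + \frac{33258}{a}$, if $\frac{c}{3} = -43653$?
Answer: $- \frac{4235364509}{469226097} \approx -9.0263$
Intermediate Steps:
$c = -130959$ ($c = 3 \left(-43653\right) = -130959$)
$- \frac{33511}{c} + \frac{33258}{a} = - \frac{33511}{-130959} + \frac{33258}{-3583} = \left(-33511\right) \left(- \frac{1}{130959}\right) + 33258 \left(- \frac{1}{3583}\right) = \frac{33511}{130959} - \frac{33258}{3583} = - \frac{4235364509}{469226097}$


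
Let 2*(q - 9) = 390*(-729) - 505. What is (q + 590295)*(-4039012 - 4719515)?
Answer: -7845827176911/2 ≈ -3.9229e+12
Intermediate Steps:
q = -284797/2 (q = 9 + (390*(-729) - 505)/2 = 9 + (-284310 - 505)/2 = 9 + (½)*(-284815) = 9 - 284815/2 = -284797/2 ≈ -1.4240e+5)
(q + 590295)*(-4039012 - 4719515) = (-284797/2 + 590295)*(-4039012 - 4719515) = (895793/2)*(-8758527) = -7845827176911/2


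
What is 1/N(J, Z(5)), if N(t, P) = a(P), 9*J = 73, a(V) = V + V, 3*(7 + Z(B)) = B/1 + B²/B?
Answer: -3/22 ≈ -0.13636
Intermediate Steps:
Z(B) = -7 + 2*B/3 (Z(B) = -7 + (B/1 + B²/B)/3 = -7 + (B*1 + B)/3 = -7 + (B + B)/3 = -7 + (2*B)/3 = -7 + 2*B/3)
a(V) = 2*V
J = 73/9 (J = (⅑)*73 = 73/9 ≈ 8.1111)
N(t, P) = 2*P
1/N(J, Z(5)) = 1/(2*(-7 + (⅔)*5)) = 1/(2*(-7 + 10/3)) = 1/(2*(-11/3)) = 1/(-22/3) = -3/22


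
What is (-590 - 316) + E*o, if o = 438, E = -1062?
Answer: -466062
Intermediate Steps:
(-590 - 316) + E*o = (-590 - 316) - 1062*438 = -906 - 465156 = -466062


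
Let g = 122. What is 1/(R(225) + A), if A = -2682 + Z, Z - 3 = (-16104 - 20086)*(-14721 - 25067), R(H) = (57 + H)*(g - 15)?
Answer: 1/1439955215 ≈ 6.9447e-10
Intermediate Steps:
R(H) = 6099 + 107*H (R(H) = (57 + H)*(122 - 15) = (57 + H)*107 = 6099 + 107*H)
Z = 1439927723 (Z = 3 + (-16104 - 20086)*(-14721 - 25067) = 3 - 36190*(-39788) = 3 + 1439927720 = 1439927723)
A = 1439925041 (A = -2682 + 1439927723 = 1439925041)
1/(R(225) + A) = 1/((6099 + 107*225) + 1439925041) = 1/((6099 + 24075) + 1439925041) = 1/(30174 + 1439925041) = 1/1439955215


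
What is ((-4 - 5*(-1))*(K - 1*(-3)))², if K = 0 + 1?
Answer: 16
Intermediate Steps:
K = 1
((-4 - 5*(-1))*(K - 1*(-3)))² = ((-4 - 5*(-1))*(1 - 1*(-3)))² = ((-4 + 5)*(1 + 3))² = (1*4)² = 4² = 16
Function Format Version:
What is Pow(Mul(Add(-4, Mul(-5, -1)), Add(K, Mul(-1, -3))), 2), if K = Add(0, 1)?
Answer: 16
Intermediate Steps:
K = 1
Pow(Mul(Add(-4, Mul(-5, -1)), Add(K, Mul(-1, -3))), 2) = Pow(Mul(Add(-4, Mul(-5, -1)), Add(1, Mul(-1, -3))), 2) = Pow(Mul(Add(-4, 5), Add(1, 3)), 2) = Pow(Mul(1, 4), 2) = Pow(4, 2) = 16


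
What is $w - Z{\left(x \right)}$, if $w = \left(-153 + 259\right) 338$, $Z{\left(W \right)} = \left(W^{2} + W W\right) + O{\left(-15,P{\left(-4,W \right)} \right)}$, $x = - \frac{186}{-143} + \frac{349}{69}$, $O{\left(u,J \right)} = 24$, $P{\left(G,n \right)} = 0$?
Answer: $\frac{3477921830794}{97357689} \approx 35723.0$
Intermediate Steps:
$x = \frac{62741}{9867}$ ($x = \left(-186\right) \left(- \frac{1}{143}\right) + 349 \cdot \frac{1}{69} = \frac{186}{143} + \frac{349}{69} = \frac{62741}{9867} \approx 6.3587$)
$Z{\left(W \right)} = 24 + 2 W^{2}$ ($Z{\left(W \right)} = \left(W^{2} + W W\right) + 24 = \left(W^{2} + W^{2}\right) + 24 = 2 W^{2} + 24 = 24 + 2 W^{2}$)
$w = 35828$ ($w = 106 \cdot 338 = 35828$)
$w - Z{\left(x \right)} = 35828 - \left(24 + 2 \left(\frac{62741}{9867}\right)^{2}\right) = 35828 - \left(24 + 2 \cdot \frac{3936433081}{97357689}\right) = 35828 - \left(24 + \frac{7872866162}{97357689}\right) = 35828 - \frac{10209450698}{97357689} = \frac{3477921830794}{97357689}$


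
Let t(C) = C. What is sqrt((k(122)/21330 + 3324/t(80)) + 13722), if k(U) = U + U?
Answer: sqrt(695776934235)/7110 ≈ 117.32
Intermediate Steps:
k(U) = 2*U
sqrt((k(122)/21330 + 3324/t(80)) + 13722) = sqrt(((2*122)/21330 + 3324/80) + 13722) = sqrt((244*(1/21330) + 3324*(1/80)) + 13722) = sqrt((122/10665 + 831/20) + 13722) = sqrt(1773011/42660 + 13722) = sqrt(587153531/42660) = sqrt(695776934235)/7110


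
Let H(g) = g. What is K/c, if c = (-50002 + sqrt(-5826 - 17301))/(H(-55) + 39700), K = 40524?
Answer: -80331912147960/2500223131 - 1606573980*I*sqrt(23127)/2500223131 ≈ -32130.0 - 97.72*I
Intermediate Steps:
c = -50002/39645 + I*sqrt(23127)/39645 (c = (-50002 + sqrt(-5826 - 17301))/(-55 + 39700) = (-50002 + sqrt(-23127))/39645 = (-50002 + I*sqrt(23127))*(1/39645) = -50002/39645 + I*sqrt(23127)/39645 ≈ -1.2612 + 0.0038359*I)
K/c = 40524/(-50002/39645 + I*sqrt(23127)/39645)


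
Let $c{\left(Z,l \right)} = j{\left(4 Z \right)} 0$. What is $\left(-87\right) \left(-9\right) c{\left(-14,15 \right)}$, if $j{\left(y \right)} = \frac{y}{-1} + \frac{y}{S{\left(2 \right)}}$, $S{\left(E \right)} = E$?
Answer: $0$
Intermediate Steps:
$j{\left(y \right)} = - \frac{y}{2}$ ($j{\left(y \right)} = \frac{y}{-1} + \frac{y}{2} = y \left(-1\right) + y \frac{1}{2} = - y + \frac{y}{2} = - \frac{y}{2}$)
$c{\left(Z,l \right)} = 0$ ($c{\left(Z,l \right)} = - \frac{4 Z}{2} \cdot 0 = - 2 Z 0 = 0$)
$\left(-87\right) \left(-9\right) c{\left(-14,15 \right)} = \left(-87\right) \left(-9\right) 0 = 783 \cdot 0 = 0$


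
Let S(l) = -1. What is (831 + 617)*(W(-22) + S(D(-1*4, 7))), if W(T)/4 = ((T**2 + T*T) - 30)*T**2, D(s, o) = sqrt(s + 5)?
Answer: 2629520216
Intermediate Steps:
D(s, o) = sqrt(5 + s)
W(T) = 4*T**2*(-30 + 2*T**2) (W(T) = 4*(((T**2 + T*T) - 30)*T**2) = 4*(((T**2 + T**2) - 30)*T**2) = 4*((2*T**2 - 30)*T**2) = 4*((-30 + 2*T**2)*T**2) = 4*(T**2*(-30 + 2*T**2)) = 4*T**2*(-30 + 2*T**2))
(831 + 617)*(W(-22) + S(D(-1*4, 7))) = (831 + 617)*(8*(-22)**2*(-15 + (-22)**2) - 1) = 1448*(8*484*(-15 + 484) - 1) = 1448*(8*484*469 - 1) = 1448*(1815968 - 1) = 1448*1815967 = 2629520216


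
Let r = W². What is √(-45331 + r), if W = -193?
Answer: 3*I*√898 ≈ 89.9*I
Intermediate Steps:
r = 37249 (r = (-193)² = 37249)
√(-45331 + r) = √(-45331 + 37249) = √(-8082) = 3*I*√898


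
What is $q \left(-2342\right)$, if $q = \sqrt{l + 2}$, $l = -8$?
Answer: $- 2342 i \sqrt{6} \approx - 5736.7 i$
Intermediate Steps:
$q = i \sqrt{6}$ ($q = \sqrt{-8 + 2} = \sqrt{-6} = i \sqrt{6} \approx 2.4495 i$)
$q \left(-2342\right) = i \sqrt{6} \left(-2342\right) = - 2342 i \sqrt{6}$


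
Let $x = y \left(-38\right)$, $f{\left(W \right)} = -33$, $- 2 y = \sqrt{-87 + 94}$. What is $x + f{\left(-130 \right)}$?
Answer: $-33 + 19 \sqrt{7} \approx 17.269$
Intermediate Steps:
$y = - \frac{\sqrt{7}}{2}$ ($y = - \frac{\sqrt{-87 + 94}}{2} = - \frac{\sqrt{7}}{2} \approx -1.3229$)
$x = 19 \sqrt{7}$ ($x = - \frac{\sqrt{7}}{2} \left(-38\right) = 19 \sqrt{7} \approx 50.269$)
$x + f{\left(-130 \right)} = 19 \sqrt{7} - 33 = -33 + 19 \sqrt{7}$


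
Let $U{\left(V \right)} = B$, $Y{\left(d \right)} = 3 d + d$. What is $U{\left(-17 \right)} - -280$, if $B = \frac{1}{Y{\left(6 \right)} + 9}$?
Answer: $\frac{9241}{33} \approx 280.03$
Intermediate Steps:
$Y{\left(d \right)} = 4 d$
$B = \frac{1}{33}$ ($B = \frac{1}{4 \cdot 6 + 9} = \frac{1}{24 + 9} = \frac{1}{33} \approx 0.030303$)
$U{\left(V \right)} = \frac{1}{33}$
$U{\left(-17 \right)} - -280 = \frac{1}{33} - -280 = \frac{1}{33} + 280 = \frac{9241}{33}$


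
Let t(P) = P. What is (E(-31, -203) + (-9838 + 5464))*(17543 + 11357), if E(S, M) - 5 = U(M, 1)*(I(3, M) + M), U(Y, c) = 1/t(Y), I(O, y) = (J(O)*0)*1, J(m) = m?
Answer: -126235200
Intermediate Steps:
I(O, y) = 0 (I(O, y) = (O*0)*1 = 0*1 = 0)
U(Y, c) = 1/Y
E(S, M) = 6 (E(S, M) = 5 + (0 + M)/M = 5 + M/M = 5 + 1 = 6)
(E(-31, -203) + (-9838 + 5464))*(17543 + 11357) = (6 + (-9838 + 5464))*(17543 + 11357) = (6 - 4374)*28900 = -4368*28900 = -126235200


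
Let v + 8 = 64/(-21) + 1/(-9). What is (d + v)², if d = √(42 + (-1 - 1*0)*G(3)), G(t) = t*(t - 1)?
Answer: 105625/3969 ≈ 26.612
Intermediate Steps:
G(t) = t*(-1 + t)
v = -703/63 (v = -8 + (64/(-21) + 1/(-9)) = -8 + (64*(-1/21) + 1*(-⅑)) = -8 + (-64/21 - ⅑) = -8 - 199/63 = -703/63 ≈ -11.159)
d = 6 (d = √(42 + (-1 - 1*0)*(3*(-1 + 3))) = √(42 + (-1 + 0)*(3*2)) = √(42 - 1*6) = √(42 - 6) = √36 = 6)
(d + v)² = (6 - 703/63)² = (-325/63)² = 105625/3969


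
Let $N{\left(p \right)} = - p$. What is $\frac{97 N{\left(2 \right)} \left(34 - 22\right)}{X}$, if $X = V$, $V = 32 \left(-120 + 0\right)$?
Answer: $\frac{97}{160} \approx 0.60625$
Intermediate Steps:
$V = -3840$ ($V = 32 \left(-120\right) = -3840$)
$X = -3840$
$\frac{97 N{\left(2 \right)} \left(34 - 22\right)}{X} = \frac{97 \left(\left(-1\right) 2\right) \left(34 - 22\right)}{-3840} = 97 \left(-2\right) 12 \left(- \frac{1}{3840}\right) = \left(-194\right) 12 \left(- \frac{1}{3840}\right) = \left(-2328\right) \left(- \frac{1}{3840}\right) = \frac{97}{160}$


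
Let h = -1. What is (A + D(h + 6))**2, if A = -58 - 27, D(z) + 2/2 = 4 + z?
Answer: 5929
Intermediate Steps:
D(z) = 3 + z (D(z) = -1 + (4 + z) = 3 + z)
A = -85
(A + D(h + 6))**2 = (-85 + (3 + (-1 + 6)))**2 = (-85 + (3 + 5))**2 = (-85 + 8)**2 = (-77)**2 = 5929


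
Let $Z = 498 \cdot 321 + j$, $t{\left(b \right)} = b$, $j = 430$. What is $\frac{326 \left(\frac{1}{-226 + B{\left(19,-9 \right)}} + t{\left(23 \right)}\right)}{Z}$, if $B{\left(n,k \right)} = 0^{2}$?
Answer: $\frac{847111}{18112544} \approx 0.046769$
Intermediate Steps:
$B{\left(n,k \right)} = 0$
$Z = 160288$ ($Z = 498 \cdot 321 + 430 = 159858 + 430 = 160288$)
$\frac{326 \left(\frac{1}{-226 + B{\left(19,-9 \right)}} + t{\left(23 \right)}\right)}{Z} = \frac{326 \left(\frac{1}{-226 + 0} + 23\right)}{160288} = 326 \left(\frac{1}{-226} + 23\right) \frac{1}{160288} = 326 \left(- \frac{1}{226} + 23\right) \frac{1}{160288} = 326 \cdot \frac{5197}{226} \cdot \frac{1}{160288} = \frac{847111}{113} \cdot \frac{1}{160288} = \frac{847111}{18112544}$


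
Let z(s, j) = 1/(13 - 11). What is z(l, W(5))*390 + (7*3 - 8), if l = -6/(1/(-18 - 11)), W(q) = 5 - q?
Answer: 208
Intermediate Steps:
l = 174 (l = -6/(1/(-29)) = -6/(-1/29) = -6*(-29) = 174)
z(s, j) = 1/2
z(l, W(5))*390 + (7*3 - 8) = (1/2)*390 + (7*3 - 8) = 195 + (21 - 8) = 195 + 13 = 208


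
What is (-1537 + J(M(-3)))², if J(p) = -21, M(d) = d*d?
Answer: 2427364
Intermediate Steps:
M(d) = d²
(-1537 + J(M(-3)))² = (-1537 - 21)² = (-1558)² = 2427364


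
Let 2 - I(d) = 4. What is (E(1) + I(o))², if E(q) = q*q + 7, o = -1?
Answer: 36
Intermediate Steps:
I(d) = -2 (I(d) = 2 - 1*4 = 2 - 4 = -2)
E(q) = 7 + q² (E(q) = q² + 7 = 7 + q²)
(E(1) + I(o))² = ((7 + 1²) - 2)² = ((7 + 1) - 2)² = (8 - 2)² = 6² = 36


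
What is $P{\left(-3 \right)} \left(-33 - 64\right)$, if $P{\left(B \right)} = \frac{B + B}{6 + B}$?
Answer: $194$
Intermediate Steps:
$P{\left(B \right)} = \frac{2 B}{6 + B}$
$P{\left(-3 \right)} \left(-33 - 64\right) = 2 \left(-3\right) \frac{1}{6 - 3} \left(-33 - 64\right) = 2 \left(-3\right) \frac{1}{3} \left(-97\right) = \left(-2\right) \left(-97\right) = 194$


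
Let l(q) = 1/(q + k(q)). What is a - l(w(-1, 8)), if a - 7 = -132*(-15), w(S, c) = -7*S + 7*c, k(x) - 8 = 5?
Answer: 151011/76 ≈ 1987.0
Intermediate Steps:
k(x) = 13 (k(x) = 8 + 5 = 13)
l(q) = 1/(13 + q) (l(q) = 1/(q + 13) = 1/(13 + q))
a = 1987 (a = 7 - 132*(-15) = 7 + 1980 = 1987)
a - l(w(-1, 8)) = 1987 - 1/(13 + (-7*(-1) + 7*8)) = 1987 - 1/(13 + (7 + 56)) = 1987 - 1/(13 + 63) = 1987 - 1/76 = 151011/76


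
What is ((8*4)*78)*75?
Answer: 187200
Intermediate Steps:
((8*4)*78)*75 = (32*78)*75 = 2496*75 = 187200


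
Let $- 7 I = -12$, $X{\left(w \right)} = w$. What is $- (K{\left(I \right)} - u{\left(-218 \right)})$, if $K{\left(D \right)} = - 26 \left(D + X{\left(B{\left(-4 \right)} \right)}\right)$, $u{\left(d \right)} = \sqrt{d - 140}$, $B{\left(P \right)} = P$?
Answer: $- \frac{416}{7} + i \sqrt{358} \approx -59.429 + 18.921 i$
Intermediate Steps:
$I = \frac{12}{7}$ ($I = \left(- \frac{1}{7}\right) \left(-12\right) = \frac{12}{7} \approx 1.7143$)
$u{\left(d \right)} = \sqrt{-140 + d}$
$K{\left(D \right)} = 104 - 26 D$ ($K{\left(D \right)} = - 26 \left(D - 4\right) = - 26 \left(-4 + D\right) = 104 - 26 D$)
$- (K{\left(I \right)} - u{\left(-218 \right)}) = - (\left(104 - \frac{312}{7}\right) - \sqrt{-140 - 218}) = - (\left(104 - \frac{312}{7}\right) - \sqrt{-358}) = - (\frac{416}{7} - i \sqrt{358}) = - \frac{416}{7} + i \sqrt{358}$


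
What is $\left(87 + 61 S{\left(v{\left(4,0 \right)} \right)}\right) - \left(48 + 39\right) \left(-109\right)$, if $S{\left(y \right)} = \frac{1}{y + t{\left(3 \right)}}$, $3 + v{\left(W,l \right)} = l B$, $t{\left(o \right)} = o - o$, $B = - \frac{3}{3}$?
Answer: $\frac{28649}{3} \approx 9549.7$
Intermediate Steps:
$B = -1$ ($B = \left(-3\right) \frac{1}{3} = -1$)
$t{\left(o \right)} = 0$
$v{\left(W,l \right)} = -3 - l$ ($v{\left(W,l \right)} = -3 + l \left(-1\right) = -3 - l$)
$S{\left(y \right)} = \frac{1}{y}$ ($S{\left(y \right)} = \frac{1}{y + 0} = \frac{1}{y}$)
$\left(87 + 61 S{\left(v{\left(4,0 \right)} \right)}\right) - \left(48 + 39\right) \left(-109\right) = \left(87 + \frac{61}{-3 - 0}\right) - \left(48 + 39\right) \left(-109\right) = \left(87 + \frac{61}{-3 + 0}\right) - 87 \left(-109\right) = \left(87 + \frac{61}{-3}\right) - -9483 = \left(87 + 61 \left(- \frac{1}{3}\right)\right) + 9483 = \left(87 - \frac{61}{3}\right) + 9483 = \frac{200}{3} + 9483 = \frac{28649}{3}$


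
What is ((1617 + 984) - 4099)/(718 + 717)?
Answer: -214/205 ≈ -1.0439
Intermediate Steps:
((1617 + 984) - 4099)/(718 + 717) = (2601 - 4099)/1435 = -1498*1/1435 = -214/205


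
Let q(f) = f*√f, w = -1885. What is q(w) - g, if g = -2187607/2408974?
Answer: 2187607/2408974 - 1885*I*√1885 ≈ 0.90811 - 81840.0*I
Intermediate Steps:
q(f) = f^(3/2)
g = -2187607/2408974 (g = -2187607*1/2408974 = -2187607/2408974 ≈ -0.90811)
q(w) - g = (-1885)^(3/2) - 1*(-2187607/2408974) = -1885*I*√1885 + 2187607/2408974 = 2187607/2408974 - 1885*I*√1885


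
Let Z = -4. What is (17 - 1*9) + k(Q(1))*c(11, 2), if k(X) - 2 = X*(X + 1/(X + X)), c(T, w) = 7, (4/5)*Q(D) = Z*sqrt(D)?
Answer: 401/2 ≈ 200.50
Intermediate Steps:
Q(D) = -5*sqrt(D) (Q(D) = 5*(-4*sqrt(D))/4 = -5*sqrt(D))
k(X) = 2 + X*(X + 1/(2*X)) (k(X) = 2 + X*(X + 1/(X + X)) = 2 + X*(X + 1/(2*X)))
(17 - 1*9) + k(Q(1))*c(11, 2) = (17 - 1*9) + (5/2 + (-5*sqrt(1))**2)*7 = (17 - 9) + (5/2 + (-5*1)**2)*7 = 8 + (5/2 + (-5)**2)*7 = 8 + (5/2 + 25)*7 = 8 + (55/2)*7 = 8 + 385/2 = 401/2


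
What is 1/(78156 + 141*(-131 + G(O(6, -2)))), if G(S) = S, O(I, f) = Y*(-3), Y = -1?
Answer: 1/60108 ≈ 1.6637e-5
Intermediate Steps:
O(I, f) = 3 (O(I, f) = -1*(-3) = 3)
1/(78156 + 141*(-131 + G(O(6, -2)))) = 1/(78156 + 141*(-131 + 3)) = 1/(78156 + 141*(-128)) = 1/(78156 - 18048) = 1/60108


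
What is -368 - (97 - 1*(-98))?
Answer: -563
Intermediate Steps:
-368 - (97 - 1*(-98)) = -368 - (97 + 98) = -368 - 1*195 = -368 - 195 = -563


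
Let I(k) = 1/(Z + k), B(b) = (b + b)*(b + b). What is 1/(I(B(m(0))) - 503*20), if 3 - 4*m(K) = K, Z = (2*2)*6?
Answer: -105/1056296 ≈ -9.9404e-5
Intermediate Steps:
Z = 24 (Z = 4*6 = 24)
m(K) = ¾ - K/4
B(b) = 4*b² (B(b) = (2*b)*(2*b) = 4*b²)
I(k) = 1/(24 + k)
1/(I(B(m(0))) - 503*20) = 1/(1/(24 + 4*(¾ - ¼*0)²) - 503*20) = 1/(1/(24 + 4*(¾ + 0)²) - 10060) = 1/(1/(24 + 4*(¾)²) - 10060) = 1/(1/(24 + 4*(9/16)) - 10060) = 1/(1/(24 + 9/4) - 10060) = 1/(1/(105/4) - 10060) = 1/(4/105 - 10060) = 1/(-1056296/105) = -105/1056296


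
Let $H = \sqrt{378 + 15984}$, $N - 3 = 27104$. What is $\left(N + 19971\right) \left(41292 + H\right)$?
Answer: $1943944776 + 423702 \sqrt{202} \approx 1.95 \cdot 10^{9}$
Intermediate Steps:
$N = 27107$ ($N = 3 + 27104 = 27107$)
$H = 9 \sqrt{202}$ ($H = \sqrt{16362} = 9 \sqrt{202} \approx 127.91$)
$\left(N + 19971\right) \left(41292 + H\right) = \left(27107 + 19971\right) \left(41292 + 9 \sqrt{202}\right) = 47078 \left(41292 + 9 \sqrt{202}\right) = 1943944776 + 423702 \sqrt{202}$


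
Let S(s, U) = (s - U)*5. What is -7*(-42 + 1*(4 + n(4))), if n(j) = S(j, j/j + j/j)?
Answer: 196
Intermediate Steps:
S(s, U) = -5*U + 5*s
n(j) = -10 + 5*j (n(j) = -5*(j/j + j/j) + 5*j = -5*(1 + 1) + 5*j = -5*2 + 5*j = -10 + 5*j)
-7*(-42 + 1*(4 + n(4))) = -7*(-42 + 1*(4 + (-10 + 5*4))) = -7*(-42 + 1*(4 + (-10 + 20))) = -7*(-42 + 1*(4 + 10)) = -7*(-42 + 1*14) = -7*(-42 + 14) = -7*(-28) = 196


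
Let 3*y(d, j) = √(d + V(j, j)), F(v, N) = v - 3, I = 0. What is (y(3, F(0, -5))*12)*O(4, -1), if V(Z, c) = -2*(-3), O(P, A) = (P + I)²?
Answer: 192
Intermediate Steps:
O(P, A) = P² (O(P, A) = (P + 0)² = P²)
F(v, N) = -3 + v
V(Z, c) = 6
y(d, j) = √(6 + d)/3 (y(d, j) = √(d + 6)/3 = √(6 + d)/3)
(y(3, F(0, -5))*12)*O(4, -1) = ((√(6 + 3)/3)*12)*4² = ((√9/3)*12)*16 = (((⅓)*3)*12)*16 = (1*12)*16 = 12*16 = 192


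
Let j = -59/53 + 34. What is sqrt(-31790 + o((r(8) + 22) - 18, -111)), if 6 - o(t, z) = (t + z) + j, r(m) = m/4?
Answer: I*sqrt(89078690)/53 ≈ 178.08*I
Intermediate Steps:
r(m) = m/4 (r(m) = m*(1/4) = m/4)
j = 1743/53 (j = -59*1/53 + 34 = -59/53 + 34 = 1743/53 ≈ 32.887)
o(t, z) = -1425/53 - t - z (o(t, z) = 6 - ((t + z) + 1743/53) = 6 - (1743/53 + t + z) = 6 + (-1743/53 - t - z) = -1425/53 - t - z)
sqrt(-31790 + o((r(8) + 22) - 18, -111)) = sqrt(-31790 + (-1425/53 - (((1/4)*8 + 22) - 18) - 1*(-111))) = sqrt(-31790 + (-1425/53 - ((2 + 22) - 18) + 111)) = sqrt(-31790 + (-1425/53 - (24 - 18) + 111)) = sqrt(-31790 + (-1425/53 - 1*6 + 111)) = sqrt(-31790 + (-1425/53 - 6 + 111)) = sqrt(-31790 + 4140/53) = sqrt(-1680730/53) = I*sqrt(89078690)/53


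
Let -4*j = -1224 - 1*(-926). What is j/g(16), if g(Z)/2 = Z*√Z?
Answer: 149/256 ≈ 0.58203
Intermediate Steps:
j = 149/2 (j = -(-1224 - 1*(-926))/4 = -(-1224 + 926)/4 = -¼*(-298) = 149/2 ≈ 74.500)
g(Z) = 2*Z^(3/2) (g(Z) = 2*(Z*√Z) = 2*Z^(3/2))
j/g(16) = 149/(2*((2*16^(3/2)))) = 149/(2*((2*64))) = (149/2)/128 = (149/2)*(1/128) = 149/256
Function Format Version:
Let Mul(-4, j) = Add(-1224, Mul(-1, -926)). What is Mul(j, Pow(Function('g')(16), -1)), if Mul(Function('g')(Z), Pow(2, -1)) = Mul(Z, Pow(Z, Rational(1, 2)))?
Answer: Rational(149, 256) ≈ 0.58203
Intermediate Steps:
j = Rational(149, 2) (j = Mul(Rational(-1, 4), Add(-1224, Mul(-1, -926))) = Mul(Rational(-1, 4), Add(-1224, 926)) = Mul(Rational(-1, 4), -298) = Rational(149, 2) ≈ 74.500)
Function('g')(Z) = Mul(2, Pow(Z, Rational(3, 2))) (Function('g')(Z) = Mul(2, Mul(Z, Pow(Z, Rational(1, 2)))) = Mul(2, Pow(Z, Rational(3, 2))))
Mul(j, Pow(Function('g')(16), -1)) = Mul(Rational(149, 2), Pow(Mul(2, Pow(16, Rational(3, 2))), -1)) = Mul(Rational(149, 2), Pow(Mul(2, 64), -1)) = Mul(Rational(149, 2), Pow(128, -1)) = Mul(Rational(149, 2), Rational(1, 128)) = Rational(149, 256)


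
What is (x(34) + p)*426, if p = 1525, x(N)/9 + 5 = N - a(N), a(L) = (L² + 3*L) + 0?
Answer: -4062336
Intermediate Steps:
a(L) = L² + 3*L
x(N) = -45 + 9*N - 9*N*(3 + N) (x(N) = -45 + 9*(N - N*(3 + N)) = -45 + (9*N - 9*N*(3 + N)) = -45 + 9*N - 9*N*(3 + N))
(x(34) + p)*426 = ((-45 + 9*34 - 9*34*(3 + 34)) + 1525)*426 = ((-45 + 306 - 9*34*37) + 1525)*426 = ((-45 + 306 - 11322) + 1525)*426 = (-11061 + 1525)*426 = -9536*426 = -4062336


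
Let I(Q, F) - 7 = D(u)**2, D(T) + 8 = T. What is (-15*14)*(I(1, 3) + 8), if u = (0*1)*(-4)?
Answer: -16590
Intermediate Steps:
u = 0 (u = 0*(-4) = 0)
D(T) = -8 + T
I(Q, F) = 71 (I(Q, F) = 7 + (-8 + 0)**2 = 7 + (-8)**2 = 7 + 64 = 71)
(-15*14)*(I(1, 3) + 8) = (-15*14)*(71 + 8) = -210*79 = -16590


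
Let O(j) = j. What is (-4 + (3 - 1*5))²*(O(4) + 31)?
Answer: 1260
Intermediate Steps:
(-4 + (3 - 1*5))²*(O(4) + 31) = (-4 + (3 - 1*5))²*(4 + 31) = (-4 + (3 - 5))²*35 = (-4 - 2)²*35 = (-6)²*35 = 36*35 = 1260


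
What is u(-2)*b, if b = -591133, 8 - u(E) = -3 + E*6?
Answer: -13596059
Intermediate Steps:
u(E) = 11 - 6*E (u(E) = 8 - (-3 + E*6) = 8 - (-3 + 6*E) = 8 + (3 - 6*E) = 11 - 6*E)
u(-2)*b = (11 - 6*(-2))*(-591133) = (11 + 12)*(-591133) = 23*(-591133) = -13596059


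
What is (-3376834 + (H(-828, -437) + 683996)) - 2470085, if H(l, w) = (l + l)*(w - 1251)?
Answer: -2367595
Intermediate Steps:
H(l, w) = 2*l*(-1251 + w) (H(l, w) = (2*l)*(-1251 + w) = 2*l*(-1251 + w))
(-3376834 + (H(-828, -437) + 683996)) - 2470085 = (-3376834 + (2*(-828)*(-1251 - 437) + 683996)) - 2470085 = (-3376834 + (2*(-828)*(-1688) + 683996)) - 2470085 = (-3376834 + (2795328 + 683996)) - 2470085 = (-3376834 + 3479324) - 2470085 = 102490 - 2470085 = -2367595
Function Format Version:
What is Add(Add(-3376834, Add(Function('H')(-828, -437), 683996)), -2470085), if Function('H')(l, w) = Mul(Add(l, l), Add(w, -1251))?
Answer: -2367595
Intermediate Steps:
Function('H')(l, w) = Mul(2, l, Add(-1251, w)) (Function('H')(l, w) = Mul(Mul(2, l), Add(-1251, w)) = Mul(2, l, Add(-1251, w)))
Add(Add(-3376834, Add(Function('H')(-828, -437), 683996)), -2470085) = Add(Add(-3376834, Add(Mul(2, -828, Add(-1251, -437)), 683996)), -2470085) = Add(Add(-3376834, Add(Mul(2, -828, -1688), 683996)), -2470085) = Add(Add(-3376834, Add(2795328, 683996)), -2470085) = Add(Add(-3376834, 3479324), -2470085) = Add(102490, -2470085) = -2367595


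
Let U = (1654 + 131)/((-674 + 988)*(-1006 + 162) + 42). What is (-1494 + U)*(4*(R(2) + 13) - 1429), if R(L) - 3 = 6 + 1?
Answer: 529282122117/264974 ≈ 1.9975e+6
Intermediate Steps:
R(L) = 10 (R(L) = 3 + (6 + 1) = 3 + 7 = 10)
U = -1785/264974 (U = 1785/(314*(-844) + 42) = 1785/(-265016 + 42) = 1785/(-264974) = 1785*(-1/264974) = -1785/264974 ≈ -0.0067365)
(-1494 + U)*(4*(R(2) + 13) - 1429) = (-1494 - 1785/264974)*(4*(10 + 13) - 1429) = -395872941*(4*23 - 1429)/264974 = -395872941*(92 - 1429)/264974 = -395872941/264974*(-1337) = 529282122117/264974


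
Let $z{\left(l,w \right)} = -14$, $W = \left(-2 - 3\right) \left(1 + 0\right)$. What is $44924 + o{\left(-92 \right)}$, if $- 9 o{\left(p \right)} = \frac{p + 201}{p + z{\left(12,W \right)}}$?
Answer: $\frac{42857605}{954} \approx 44924.0$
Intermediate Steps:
$W = -5$ ($W = \left(-5\right) 1 = -5$)
$o{\left(p \right)} = - \frac{201 + p}{9 \left(-14 + p\right)}$ ($o{\left(p \right)} = - \frac{\left(p + 201\right) \frac{1}{p - 14}}{9} = - \frac{\left(201 + p\right) \frac{1}{-14 + p}}{9} = - \frac{\frac{1}{-14 + p} \left(201 + p\right)}{9} = - \frac{201 + p}{9 \left(-14 + p\right)}$)
$44924 + o{\left(-92 \right)} = 44924 + \frac{-201 - -92}{9 \left(-14 - 92\right)} = 44924 + \frac{-201 + 92}{9 \left(-106\right)} = 44924 + \frac{1}{9} \left(- \frac{1}{106}\right) \left(-109\right) = 44924 + \frac{109}{954} = \frac{42857605}{954}$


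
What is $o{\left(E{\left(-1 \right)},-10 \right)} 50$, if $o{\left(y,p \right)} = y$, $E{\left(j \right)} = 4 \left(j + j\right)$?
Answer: $-400$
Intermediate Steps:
$E{\left(j \right)} = 8 j$ ($E{\left(j \right)} = 4 \cdot 2 j = 8 j$)
$o{\left(E{\left(-1 \right)},-10 \right)} 50 = 8 \left(-1\right) 50 = \left(-8\right) 50 = -400$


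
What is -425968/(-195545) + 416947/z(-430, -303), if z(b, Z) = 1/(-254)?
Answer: -20709102457242/195545 ≈ -1.0590e+8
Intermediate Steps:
z(b, Z) = -1/254
-425968/(-195545) + 416947/z(-430, -303) = -425968/(-195545) + 416947/(-1/254) = -425968*(-1/195545) + 416947*(-254) = 425968/195545 - 105904538 = -20709102457242/195545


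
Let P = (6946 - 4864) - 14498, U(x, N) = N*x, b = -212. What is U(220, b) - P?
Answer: -34224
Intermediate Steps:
P = -12416 (P = 2082 - 14498 = -12416)
U(220, b) - P = -212*220 - 1*(-12416) = -46640 + 12416 = -34224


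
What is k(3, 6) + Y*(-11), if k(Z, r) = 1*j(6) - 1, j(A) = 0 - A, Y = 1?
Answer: -18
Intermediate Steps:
j(A) = -A
k(Z, r) = -7 (k(Z, r) = 1*(-1*6) - 1 = 1*(-6) - 1 = -6 - 1 = -7)
k(3, 6) + Y*(-11) = -7 + 1*(-11) = -7 - 11 = -18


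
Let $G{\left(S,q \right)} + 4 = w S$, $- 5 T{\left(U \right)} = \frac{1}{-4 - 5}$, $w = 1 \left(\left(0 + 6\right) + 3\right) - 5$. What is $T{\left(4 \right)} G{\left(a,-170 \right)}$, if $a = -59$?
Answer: $- \frac{16}{3} \approx -5.3333$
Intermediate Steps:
$w = 4$ ($w = 1 \left(6 + 3\right) - 5 = 1 \cdot 9 - 5 = 9 - 5 = 4$)
$T{\left(U \right)} = \frac{1}{45}$ ($T{\left(U \right)} = - \frac{1}{5 \left(-4 - 5\right)} = - \frac{1}{5 \left(-9\right)} = \left(- \frac{1}{5}\right) \left(- \frac{1}{9}\right) = \frac{1}{45}$)
$G{\left(S,q \right)} = -4 + 4 S$
$T{\left(4 \right)} G{\left(a,-170 \right)} = \frac{-4 + 4 \left(-59\right)}{45} = \frac{-4 - 236}{45} = \frac{1}{45} \left(-240\right) = - \frac{16}{3}$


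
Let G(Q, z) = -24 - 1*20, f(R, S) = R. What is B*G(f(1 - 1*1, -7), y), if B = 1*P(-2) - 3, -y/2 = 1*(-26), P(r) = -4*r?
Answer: -220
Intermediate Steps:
y = 52 (y = -2*(-26) = 52)
B = 5 (B = 1*(-4*(-2)) - 3 = 1*8 - 3 = 8 - 3 = 5)
G(Q, z) = -44 (G(Q, z) = -24 - 20 = -44)
B*G(f(1 - 1*1, -7), y) = 5*(-44) = -220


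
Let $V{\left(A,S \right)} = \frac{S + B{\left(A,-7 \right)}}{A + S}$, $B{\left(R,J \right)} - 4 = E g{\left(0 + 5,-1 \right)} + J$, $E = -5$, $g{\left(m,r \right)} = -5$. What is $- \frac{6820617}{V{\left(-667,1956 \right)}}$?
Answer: $- \frac{204459891}{46} \approx -4.4448 \cdot 10^{6}$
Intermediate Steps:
$B{\left(R,J \right)} = 29 + J$ ($B{\left(R,J \right)} = 4 + \left(\left(-5\right) \left(-5\right) + J\right) = 4 + \left(25 + J\right) = 29 + J$)
$V{\left(A,S \right)} = \frac{22 + S}{A + S}$ ($V{\left(A,S \right)} = \frac{S + \left(29 - 7\right)}{A + S} = \frac{S + 22}{A + S} = \frac{22 + S}{A + S}$)
$- \frac{6820617}{V{\left(-667,1956 \right)}} = - \frac{6820617}{\frac{1}{-667 + 1956} \left(22 + 1956\right)} = - \frac{6820617}{\frac{1}{1289} \cdot 1978} = - \frac{6820617}{\frac{1978}{1289}} = - \frac{6820617 \cdot 1289}{1978} = \left(-1\right) \frac{204459891}{46} = - \frac{204459891}{46}$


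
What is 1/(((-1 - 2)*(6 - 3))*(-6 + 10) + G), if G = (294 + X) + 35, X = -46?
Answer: 1/247 ≈ 0.0040486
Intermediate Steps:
G = 283 (G = (294 - 46) + 35 = 248 + 35 = 283)
1/(((-1 - 2)*(6 - 3))*(-6 + 10) + G) = 1/(((-1 - 2)*(6 - 3))*(-6 + 10) + 283) = 1/(-3*3*4 + 283) = 1/(-9*4 + 283) = 1/(-36 + 283) = 1/247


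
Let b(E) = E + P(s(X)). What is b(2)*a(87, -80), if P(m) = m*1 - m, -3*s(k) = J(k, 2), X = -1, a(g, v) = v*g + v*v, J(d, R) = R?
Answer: -1120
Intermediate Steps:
a(g, v) = v² + g*v (a(g, v) = g*v + v² = v² + g*v)
s(k) = -⅔ (s(k) = -⅓*2 = -⅔)
P(m) = 0 (P(m) = m - m = 0)
b(E) = E (b(E) = E + 0 = E)
b(2)*a(87, -80) = 2*(-80*(87 - 80)) = 2*(-80*7) = 2*(-560) = -1120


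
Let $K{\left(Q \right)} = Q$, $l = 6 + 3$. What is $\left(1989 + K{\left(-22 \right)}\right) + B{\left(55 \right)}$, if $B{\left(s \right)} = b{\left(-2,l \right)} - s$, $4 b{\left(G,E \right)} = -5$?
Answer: $\frac{7643}{4} \approx 1910.8$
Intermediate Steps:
$l = 9$
$b{\left(G,E \right)} = - \frac{5}{4}$ ($b{\left(G,E \right)} = \frac{1}{4} \left(-5\right) = - \frac{5}{4}$)
$B{\left(s \right)} = - \frac{5}{4} - s$
$\left(1989 + K{\left(-22 \right)}\right) + B{\left(55 \right)} = \left(1989 - 22\right) - \frac{225}{4} = 1967 - \frac{225}{4} = \frac{7643}{4}$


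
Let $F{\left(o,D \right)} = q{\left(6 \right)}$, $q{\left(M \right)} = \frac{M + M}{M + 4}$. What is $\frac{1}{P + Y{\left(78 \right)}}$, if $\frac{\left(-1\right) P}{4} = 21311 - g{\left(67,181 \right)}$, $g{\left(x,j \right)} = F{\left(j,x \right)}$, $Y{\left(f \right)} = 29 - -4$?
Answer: $- \frac{5}{426031} \approx -1.1736 \cdot 10^{-5}$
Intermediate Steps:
$Y{\left(f \right)} = 33$ ($Y{\left(f \right)} = 29 + 4 = 33$)
$q{\left(M \right)} = \frac{2 M}{4 + M}$
$F{\left(o,D \right)} = \frac{6}{5}$ ($F{\left(o,D \right)} = 2 \cdot 6 \frac{1}{4 + 6} = 2 \cdot 6 \cdot \frac{1}{10} = \frac{6}{5}$)
$g{\left(x,j \right)} = \frac{6}{5}$
$P = - \frac{426196}{5}$ ($P = - 4 \left(21311 - \frac{6}{5}\right) = \left(-4\right) \frac{106549}{5} = - \frac{426196}{5} \approx -85239.0$)
$\frac{1}{P + Y{\left(78 \right)}} = \frac{1}{- \frac{426196}{5} + 33} = \frac{1}{- \frac{426031}{5}} = - \frac{5}{426031}$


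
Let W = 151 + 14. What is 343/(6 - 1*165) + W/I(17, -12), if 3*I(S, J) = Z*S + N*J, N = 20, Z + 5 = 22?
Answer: 61898/7791 ≈ 7.9448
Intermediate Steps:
Z = 17 (Z = -5 + 22 = 17)
I(S, J) = 17*S/3 + 20*J/3 (I(S, J) = (17*S + 20*J)/3 = 17*S/3 + 20*J/3)
W = 165
343/(6 - 1*165) + W/I(17, -12) = 343/(6 - 1*165) + 165/((17/3)*17 + (20/3)*(-12)) = 343/(6 - 165) + 165/(289/3 - 80) = 343/(-159) + 165/(49/3) = 343*(-1/159) + 165*(3/49) = -343/159 + 495/49 = 61898/7791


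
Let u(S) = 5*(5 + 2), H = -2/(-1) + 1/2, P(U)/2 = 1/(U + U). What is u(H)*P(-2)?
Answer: -35/2 ≈ -17.500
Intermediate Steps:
P(U) = 1/U (P(U) = 2/(U + U) = 2/((2*U)) = 2*(1/(2*U)) = 1/U)
H = 5/2 (H = -2*(-1) + 1*(1/2) = 2 + 1/2 = 5/2 ≈ 2.5000)
u(S) = 35 (u(S) = 5*7 = 35)
u(H)*P(-2) = 35/(-2) = 35*(-1/2) = -35/2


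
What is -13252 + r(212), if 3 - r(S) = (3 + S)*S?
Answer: -58829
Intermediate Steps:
r(S) = 3 - S*(3 + S) (r(S) = 3 - (3 + S)*S = 3 - S*(3 + S))
-13252 + r(212) = -13252 + (3 - 1*212**2 - 3*212) = -13252 + (3 - 1*44944 - 636) = -13252 + (3 - 44944 - 636) = -13252 - 45577 = -58829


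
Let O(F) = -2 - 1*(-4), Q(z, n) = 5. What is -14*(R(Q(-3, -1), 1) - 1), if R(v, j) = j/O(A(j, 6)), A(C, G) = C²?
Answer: 7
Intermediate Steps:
O(F) = 2 (O(F) = -2 + 4 = 2)
R(v, j) = j/2
-14*(R(Q(-3, -1), 1) - 1) = -14*((½)*1 - 1) = -14*(½ - 1) = -14*(-½) = 7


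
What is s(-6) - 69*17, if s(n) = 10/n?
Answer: -3524/3 ≈ -1174.7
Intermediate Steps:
s(-6) - 69*17 = 10/(-6) - 69*17 = 10*(-1/6) - 1173 = -5/3 - 1173 = -3524/3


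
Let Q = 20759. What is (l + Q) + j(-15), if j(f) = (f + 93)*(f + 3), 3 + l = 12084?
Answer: 31904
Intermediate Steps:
l = 12081 (l = -3 + 12084 = 12081)
j(f) = (3 + f)*(93 + f) (j(f) = (93 + f)*(3 + f) = (3 + f)*(93 + f))
(l + Q) + j(-15) = (12081 + 20759) + (279 + (-15)² + 96*(-15)) = 32840 + (279 + 225 - 1440) = 32840 - 936 = 31904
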